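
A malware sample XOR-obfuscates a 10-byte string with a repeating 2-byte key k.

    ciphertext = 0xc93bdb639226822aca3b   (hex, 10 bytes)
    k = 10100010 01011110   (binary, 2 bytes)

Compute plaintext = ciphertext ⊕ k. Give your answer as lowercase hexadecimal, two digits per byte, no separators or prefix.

The 2-byte key repeats, so the effective keystream is a2 5e a2 5e a2 5e a2 5e a2 5e.
byte 0: c9 ⊕ a2 = 6b
byte 1: 3b ⊕ 5e = 65
byte 2: db ⊕ a2 = 79
byte 3: 63 ⊕ 5e = 3d
byte 4: 92 ⊕ a2 = 30
byte 5: 26 ⊕ 5e = 78
byte 6: 82 ⊕ a2 = 20
byte 7: 2a ⊕ 5e = 74
byte 8: ca ⊕ a2 = 68
byte 9: 3b ⊕ 5e = 65

6b65793d307820746865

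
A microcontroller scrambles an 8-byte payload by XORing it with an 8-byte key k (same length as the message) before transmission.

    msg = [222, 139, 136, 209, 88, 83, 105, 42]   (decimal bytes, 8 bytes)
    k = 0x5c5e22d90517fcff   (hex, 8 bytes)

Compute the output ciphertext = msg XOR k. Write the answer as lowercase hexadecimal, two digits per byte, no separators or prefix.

82d5aa085d4495d5

XOR is its own inverse, so applying the key byte-wise gives the result directly.
11011110 xor 01011100 = 10000010
10001011 xor 01011110 = 11010101
10001000 xor 00100010 = 10101010
11010001 xor 11011001 = 00001000
01011000 xor 00000101 = 01011101
01010011 xor 00010111 = 01000100
01101001 xor 11111100 = 10010101
00101010 xor 11111111 = 11010101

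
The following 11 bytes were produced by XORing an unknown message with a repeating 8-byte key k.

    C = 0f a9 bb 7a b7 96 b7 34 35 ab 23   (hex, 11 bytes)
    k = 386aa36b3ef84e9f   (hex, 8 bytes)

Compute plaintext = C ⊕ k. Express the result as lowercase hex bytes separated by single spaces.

37 c3 18 11 89 6e f9 ab 0d c1 80

The 8-byte key repeats, so the effective keystream is 38 6a a3 6b 3e f8 4e 9f 38 6a a3.
byte 0:  15 ^  56 =  55
byte 1: 169 ^ 106 = 195
byte 2: 187 ^ 163 =  24
byte 3: 122 ^ 107 =  17
byte 4: 183 ^  62 = 137
byte 5: 150 ^ 248 = 110
byte 6: 183 ^  78 = 249
byte 7:  52 ^ 159 = 171
byte 8:  53 ^  56 =  13
byte 9: 171 ^ 106 = 193
byte 10:  35 ^ 163 = 128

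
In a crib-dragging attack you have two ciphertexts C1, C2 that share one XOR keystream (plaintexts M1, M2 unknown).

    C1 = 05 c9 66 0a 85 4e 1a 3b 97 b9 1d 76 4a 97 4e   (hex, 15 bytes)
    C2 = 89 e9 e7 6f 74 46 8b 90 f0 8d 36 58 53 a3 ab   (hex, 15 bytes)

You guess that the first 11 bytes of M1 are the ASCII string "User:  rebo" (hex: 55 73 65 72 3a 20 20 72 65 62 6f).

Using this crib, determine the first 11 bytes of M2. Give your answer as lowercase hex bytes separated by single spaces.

d9 53 e4 17 cb 28 b1 d9 02 56 44

First, C1 ⊕ C2 = (M1 ⊕ K) ⊕ (M2 ⊕ K) = M1 ⊕ M2, so the key drops out. Then M2 = (M1 ⊕ M2) ⊕ M1 over the first 11 bytes.
byte 0: (05 ^ 89) ^ 55 = 8c ^ 55 = d9
byte 1: (c9 ^ e9) ^ 73 = 20 ^ 73 = 53
byte 2: (66 ^ e7) ^ 65 = 81 ^ 65 = e4
byte 3: (0a ^ 6f) ^ 72 = 65 ^ 72 = 17
byte 4: (85 ^ 74) ^ 3a = f1 ^ 3a = cb
byte 5: (4e ^ 46) ^ 20 = 08 ^ 20 = 28
byte 6: (1a ^ 8b) ^ 20 = 91 ^ 20 = b1
byte 7: (3b ^ 90) ^ 72 = ab ^ 72 = d9
byte 8: (97 ^ f0) ^ 65 = 67 ^ 65 = 02
byte 9: (b9 ^ 8d) ^ 62 = 34 ^ 62 = 56
byte 10: (1d ^ 36) ^ 6f = 2b ^ 6f = 44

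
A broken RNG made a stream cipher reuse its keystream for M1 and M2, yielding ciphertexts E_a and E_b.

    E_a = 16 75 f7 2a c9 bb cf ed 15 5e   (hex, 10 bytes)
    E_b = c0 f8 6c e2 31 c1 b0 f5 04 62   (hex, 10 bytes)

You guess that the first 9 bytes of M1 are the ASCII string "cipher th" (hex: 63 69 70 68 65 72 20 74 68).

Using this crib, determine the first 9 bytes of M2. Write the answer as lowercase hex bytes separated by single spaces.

First, E_a ⊕ E_b = (M1 ⊕ K) ⊕ (M2 ⊕ K) = M1 ⊕ M2, so the key drops out. Then M2 = (M1 ⊕ M2) ⊕ M1 over the first 9 bytes.
byte 0: (16 XOR c0) XOR 63 = d6 XOR 63 = b5
byte 1: (75 XOR f8) XOR 69 = 8d XOR 69 = e4
byte 2: (f7 XOR 6c) XOR 70 = 9b XOR 70 = eb
byte 3: (2a XOR e2) XOR 68 = c8 XOR 68 = a0
byte 4: (c9 XOR 31) XOR 65 = f8 XOR 65 = 9d
byte 5: (bb XOR c1) XOR 72 = 7a XOR 72 = 08
byte 6: (cf XOR b0) XOR 20 = 7f XOR 20 = 5f
byte 7: (ed XOR f5) XOR 74 = 18 XOR 74 = 6c
byte 8: (15 XOR 04) XOR 68 = 11 XOR 68 = 79

b5 e4 eb a0 9d 08 5f 6c 79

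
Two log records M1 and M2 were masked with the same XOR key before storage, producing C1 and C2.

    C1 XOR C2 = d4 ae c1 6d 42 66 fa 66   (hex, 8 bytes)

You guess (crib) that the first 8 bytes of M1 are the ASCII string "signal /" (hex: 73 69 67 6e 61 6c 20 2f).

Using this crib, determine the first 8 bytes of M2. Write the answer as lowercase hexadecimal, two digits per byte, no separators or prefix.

Since C1 ⊕ C2 = M1 ⊕ M2, XORing with the guessed M1 bytes yields the corresponding M2 bytes: M2 = (C1 ⊕ C2) ⊕ M1.
11010100 xor 01110011 = 10100111
10101110 xor 01101001 = 11000111
11000001 xor 01100111 = 10100110
01101101 xor 01101110 = 00000011
01000010 xor 01100001 = 00100011
01100110 xor 01101100 = 00001010
11111010 xor 00100000 = 11011010
01100110 xor 00101111 = 01001001

a7c7a603230ada49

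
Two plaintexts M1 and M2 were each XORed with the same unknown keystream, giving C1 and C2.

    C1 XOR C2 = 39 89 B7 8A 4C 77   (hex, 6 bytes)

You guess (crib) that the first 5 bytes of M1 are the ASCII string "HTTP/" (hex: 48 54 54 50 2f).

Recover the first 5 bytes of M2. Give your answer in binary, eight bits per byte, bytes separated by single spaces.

01110001 11011101 11100011 11011010 01100011

Since C1 ⊕ C2 = M1 ⊕ M2, XORing with the guessed M1 bytes yields the corresponding M2 bytes: M2 = (C1 ⊕ C2) ⊕ M1.
00111001 ⊕ 01001000 = 01110001
10001001 ⊕ 01010100 = 11011101
10110111 ⊕ 01010100 = 11100011
10001010 ⊕ 01010000 = 11011010
01001100 ⊕ 00101111 = 01100011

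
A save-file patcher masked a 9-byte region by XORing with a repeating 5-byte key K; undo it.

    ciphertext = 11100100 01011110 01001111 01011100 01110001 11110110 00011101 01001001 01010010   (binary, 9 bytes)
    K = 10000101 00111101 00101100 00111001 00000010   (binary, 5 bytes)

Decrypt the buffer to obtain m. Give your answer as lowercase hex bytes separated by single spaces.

The 5-byte key repeats, so the effective keystream is 85 3d 2c 39 02 85 3d 2c 39.
byte 0: 228 xor 133 =  97
byte 1:  94 xor  61 =  99
byte 2:  79 xor  44 =  99
byte 3:  92 xor  57 = 101
byte 4: 113 xor   2 = 115
byte 5: 246 xor 133 = 115
byte 6:  29 xor  61 =  32
byte 7:  73 xor  44 = 101
byte 8:  82 xor  57 = 107

61 63 63 65 73 73 20 65 6b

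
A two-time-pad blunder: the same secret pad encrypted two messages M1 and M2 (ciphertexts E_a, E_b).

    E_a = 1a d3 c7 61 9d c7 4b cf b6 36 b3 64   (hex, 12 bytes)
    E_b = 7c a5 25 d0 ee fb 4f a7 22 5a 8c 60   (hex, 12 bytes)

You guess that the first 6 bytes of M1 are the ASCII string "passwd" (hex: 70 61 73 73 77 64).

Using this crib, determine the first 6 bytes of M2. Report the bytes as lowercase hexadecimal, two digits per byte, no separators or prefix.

161791c20458

First, E_a ⊕ E_b = (M1 ⊕ K) ⊕ (M2 ⊕ K) = M1 ⊕ M2, so the key drops out. Then M2 = (M1 ⊕ M2) ⊕ M1 over the first 6 bytes.
byte 0: (1a ⊕ 7c) ⊕ 70 = 66 ⊕ 70 = 16
byte 1: (d3 ⊕ a5) ⊕ 61 = 76 ⊕ 61 = 17
byte 2: (c7 ⊕ 25) ⊕ 73 = e2 ⊕ 73 = 91
byte 3: (61 ⊕ d0) ⊕ 73 = b1 ⊕ 73 = c2
byte 4: (9d ⊕ ee) ⊕ 77 = 73 ⊕ 77 = 04
byte 5: (c7 ⊕ fb) ⊕ 64 = 3c ⊕ 64 = 58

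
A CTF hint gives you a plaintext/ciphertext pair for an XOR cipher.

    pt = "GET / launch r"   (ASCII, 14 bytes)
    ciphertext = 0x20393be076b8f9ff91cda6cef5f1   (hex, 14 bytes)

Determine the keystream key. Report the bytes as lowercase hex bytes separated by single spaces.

67 7c 6f c0 59 98 95 9e e4 a3 c5 a6 d5 83

Since ciphertext = pt ⊕ key, XORing both sides with pt gives key = pt ⊕ ciphertext.
byte 0: 47 ⊕ 20 = 67
byte 1: 45 ⊕ 39 = 7c
byte 2: 54 ⊕ 3b = 6f
byte 3: 20 ⊕ e0 = c0
byte 4: 2f ⊕ 76 = 59
byte 5: 20 ⊕ b8 = 98
byte 6: 6c ⊕ f9 = 95
byte 7: 61 ⊕ ff = 9e
byte 8: 75 ⊕ 91 = e4
byte 9: 6e ⊕ cd = a3
byte 10: 63 ⊕ a6 = c5
byte 11: 68 ⊕ ce = a6
byte 12: 20 ⊕ f5 = d5
byte 13: 72 ⊕ f1 = 83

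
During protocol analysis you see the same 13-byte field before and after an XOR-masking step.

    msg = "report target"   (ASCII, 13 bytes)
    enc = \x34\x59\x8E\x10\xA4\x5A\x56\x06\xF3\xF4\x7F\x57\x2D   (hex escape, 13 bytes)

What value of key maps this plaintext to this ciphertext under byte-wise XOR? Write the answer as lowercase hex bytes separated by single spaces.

46 3c fe 7f d6 2e 76 72 92 86 18 32 59

Since enc = msg ⊕ key, XORing both sides with msg gives key = msg ⊕ enc.
72 XOR 34 = 46
65 XOR 59 = 3c
70 XOR 8e = fe
6f XOR 10 = 7f
72 XOR a4 = d6
74 XOR 5a = 2e
20 XOR 56 = 76
74 XOR 06 = 72
61 XOR f3 = 92
72 XOR f4 = 86
67 XOR 7f = 18
65 XOR 57 = 32
74 XOR 2d = 59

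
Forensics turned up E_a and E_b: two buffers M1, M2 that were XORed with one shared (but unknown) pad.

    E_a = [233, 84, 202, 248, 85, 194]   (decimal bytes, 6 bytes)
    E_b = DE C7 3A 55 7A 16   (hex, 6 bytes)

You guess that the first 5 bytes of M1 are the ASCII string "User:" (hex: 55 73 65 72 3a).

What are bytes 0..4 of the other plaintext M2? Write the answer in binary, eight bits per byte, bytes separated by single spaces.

01100010 11100000 10010101 11011111 00010101

First, E_a ⊕ E_b = (M1 ⊕ K) ⊕ (M2 ⊕ K) = M1 ⊕ M2, so the key drops out. Then M2 = (M1 ⊕ M2) ⊕ M1 over the first 5 bytes.
byte 0: (e9 XOR de) XOR 55 = 37 XOR 55 = 62
byte 1: (54 XOR c7) XOR 73 = 93 XOR 73 = e0
byte 2: (ca XOR 3a) XOR 65 = f0 XOR 65 = 95
byte 3: (f8 XOR 55) XOR 72 = ad XOR 72 = df
byte 4: (55 XOR 7a) XOR 3a = 2f XOR 3a = 15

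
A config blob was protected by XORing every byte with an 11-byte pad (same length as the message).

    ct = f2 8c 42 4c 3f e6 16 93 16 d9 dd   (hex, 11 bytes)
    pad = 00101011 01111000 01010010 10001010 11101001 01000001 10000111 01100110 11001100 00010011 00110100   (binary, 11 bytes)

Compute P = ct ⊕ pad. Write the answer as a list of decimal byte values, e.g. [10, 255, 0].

f2 ^ 2b = d9
8c ^ 78 = f4
42 ^ 52 = 10
4c ^ 8a = c6
3f ^ e9 = d6
e6 ^ 41 = a7
16 ^ 87 = 91
93 ^ 66 = f5
16 ^ cc = da
d9 ^ 13 = ca
dd ^ 34 = e9

[217, 244, 16, 198, 214, 167, 145, 245, 218, 202, 233]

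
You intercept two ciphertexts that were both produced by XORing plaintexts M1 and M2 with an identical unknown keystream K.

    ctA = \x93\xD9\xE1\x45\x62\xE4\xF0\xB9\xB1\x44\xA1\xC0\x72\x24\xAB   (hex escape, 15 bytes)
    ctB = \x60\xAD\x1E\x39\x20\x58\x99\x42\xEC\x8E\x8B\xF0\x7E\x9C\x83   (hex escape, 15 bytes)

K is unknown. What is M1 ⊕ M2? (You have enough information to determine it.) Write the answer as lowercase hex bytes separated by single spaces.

f3 74 ff 7c 42 bc 69 fb 5d ca 2a 30 0c b8 28

ctA ⊕ ctB = (M1 ⊕ K) ⊕ (M2 ⊕ K) = M1 ⊕ M2 — the shared key cancels under XOR.
byte 0: 147 XOR  96 = 243
byte 1: 217 XOR 173 = 116
byte 2: 225 XOR  30 = 255
byte 3:  69 XOR  57 = 124
byte 4:  98 XOR  32 =  66
byte 5: 228 XOR  88 = 188
byte 6: 240 XOR 153 = 105
byte 7: 185 XOR  66 = 251
byte 8: 177 XOR 236 =  93
byte 9:  68 XOR 142 = 202
byte 10: 161 XOR 139 =  42
byte 11: 192 XOR 240 =  48
byte 12: 114 XOR 126 =  12
byte 13:  36 XOR 156 = 184
byte 14: 171 XOR 131 =  40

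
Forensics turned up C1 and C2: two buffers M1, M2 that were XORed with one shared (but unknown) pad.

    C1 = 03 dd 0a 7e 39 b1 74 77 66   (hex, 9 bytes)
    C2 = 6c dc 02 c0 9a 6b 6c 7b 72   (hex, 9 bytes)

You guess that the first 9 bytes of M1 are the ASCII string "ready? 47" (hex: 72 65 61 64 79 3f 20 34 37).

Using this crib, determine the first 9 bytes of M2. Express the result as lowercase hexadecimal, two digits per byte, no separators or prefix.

First, C1 ⊕ C2 = (M1 ⊕ K) ⊕ (M2 ⊕ K) = M1 ⊕ M2, so the key drops out. Then M2 = (M1 ⊕ M2) ⊕ M1 over the first 9 bytes.
byte 0: (03 xor 6c) xor 72 = 6f xor 72 = 1d
byte 1: (dd xor dc) xor 65 = 01 xor 65 = 64
byte 2: (0a xor 02) xor 61 = 08 xor 61 = 69
byte 3: (7e xor c0) xor 64 = be xor 64 = da
byte 4: (39 xor 9a) xor 79 = a3 xor 79 = da
byte 5: (b1 xor 6b) xor 3f = da xor 3f = e5
byte 6: (74 xor 6c) xor 20 = 18 xor 20 = 38
byte 7: (77 xor 7b) xor 34 = 0c xor 34 = 38
byte 8: (66 xor 72) xor 37 = 14 xor 37 = 23

1d6469dadae5383823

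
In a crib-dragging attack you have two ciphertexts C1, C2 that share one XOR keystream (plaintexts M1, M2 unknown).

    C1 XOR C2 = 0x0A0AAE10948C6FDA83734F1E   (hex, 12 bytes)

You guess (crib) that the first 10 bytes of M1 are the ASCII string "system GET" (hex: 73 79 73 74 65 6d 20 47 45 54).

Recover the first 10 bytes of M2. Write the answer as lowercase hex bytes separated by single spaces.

79 73 dd 64 f1 e1 4f 9d c6 27

Since C1 ⊕ C2 = M1 ⊕ M2, XORing with the guessed M1 bytes yields the corresponding M2 bytes: M2 = (C1 ⊕ C2) ⊕ M1.
00001010 ⊕ 01110011 = 01111001
00001010 ⊕ 01111001 = 01110011
10101110 ⊕ 01110011 = 11011101
00010000 ⊕ 01110100 = 01100100
10010100 ⊕ 01100101 = 11110001
10001100 ⊕ 01101101 = 11100001
01101111 ⊕ 00100000 = 01001111
11011010 ⊕ 01000111 = 10011101
10000011 ⊕ 01000101 = 11000110
01110011 ⊕ 01010100 = 00100111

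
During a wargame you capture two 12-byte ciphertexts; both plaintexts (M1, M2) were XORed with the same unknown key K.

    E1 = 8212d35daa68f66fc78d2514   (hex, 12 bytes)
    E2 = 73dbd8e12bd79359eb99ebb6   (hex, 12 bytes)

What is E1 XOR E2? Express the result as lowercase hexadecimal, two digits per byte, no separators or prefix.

f1c90bbc81bf65362c14cea2

E1 ⊕ E2 = (M1 ⊕ K) ⊕ (M2 ⊕ K) = M1 ⊕ M2 — the shared key cancels under XOR.
10000010 ^ 01110011 = 11110001
00010010 ^ 11011011 = 11001001
11010011 ^ 11011000 = 00001011
01011101 ^ 11100001 = 10111100
10101010 ^ 00101011 = 10000001
01101000 ^ 11010111 = 10111111
11110110 ^ 10010011 = 01100101
01101111 ^ 01011001 = 00110110
11000111 ^ 11101011 = 00101100
10001101 ^ 10011001 = 00010100
00100101 ^ 11101011 = 11001110
00010100 ^ 10110110 = 10100010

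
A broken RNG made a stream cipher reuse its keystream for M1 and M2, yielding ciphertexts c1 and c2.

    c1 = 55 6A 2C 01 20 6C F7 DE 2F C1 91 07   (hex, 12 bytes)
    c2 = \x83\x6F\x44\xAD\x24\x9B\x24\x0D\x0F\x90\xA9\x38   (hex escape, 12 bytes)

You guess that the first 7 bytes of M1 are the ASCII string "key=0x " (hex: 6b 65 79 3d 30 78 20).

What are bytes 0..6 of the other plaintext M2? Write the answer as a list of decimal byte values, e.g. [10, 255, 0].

First, c1 ⊕ c2 = (M1 ⊕ K) ⊕ (M2 ⊕ K) = M1 ⊕ M2, so the key drops out. Then M2 = (M1 ⊕ M2) ⊕ M1 over the first 7 bytes.
byte 0: (55 ^ 83) ^ 6b = d6 ^ 6b = bd
byte 1: (6a ^ 6f) ^ 65 = 05 ^ 65 = 60
byte 2: (2c ^ 44) ^ 79 = 68 ^ 79 = 11
byte 3: (01 ^ ad) ^ 3d = ac ^ 3d = 91
byte 4: (20 ^ 24) ^ 30 = 04 ^ 30 = 34
byte 5: (6c ^ 9b) ^ 78 = f7 ^ 78 = 8f
byte 6: (f7 ^ 24) ^ 20 = d3 ^ 20 = f3

[189, 96, 17, 145, 52, 143, 243]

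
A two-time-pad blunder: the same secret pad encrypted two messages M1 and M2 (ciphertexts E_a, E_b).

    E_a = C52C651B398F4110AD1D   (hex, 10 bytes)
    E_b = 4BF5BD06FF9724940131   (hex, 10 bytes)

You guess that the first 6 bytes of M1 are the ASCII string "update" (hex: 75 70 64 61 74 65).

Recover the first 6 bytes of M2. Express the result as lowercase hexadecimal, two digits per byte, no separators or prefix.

fba9bc7cb27d

First, E_a ⊕ E_b = (M1 ⊕ K) ⊕ (M2 ⊕ K) = M1 ⊕ M2, so the key drops out. Then M2 = (M1 ⊕ M2) ⊕ M1 over the first 6 bytes.
byte 0: (c5 ^ 4b) ^ 75 = 8e ^ 75 = fb
byte 1: (2c ^ f5) ^ 70 = d9 ^ 70 = a9
byte 2: (65 ^ bd) ^ 64 = d8 ^ 64 = bc
byte 3: (1b ^ 06) ^ 61 = 1d ^ 61 = 7c
byte 4: (39 ^ ff) ^ 74 = c6 ^ 74 = b2
byte 5: (8f ^ 97) ^ 65 = 18 ^ 65 = 7d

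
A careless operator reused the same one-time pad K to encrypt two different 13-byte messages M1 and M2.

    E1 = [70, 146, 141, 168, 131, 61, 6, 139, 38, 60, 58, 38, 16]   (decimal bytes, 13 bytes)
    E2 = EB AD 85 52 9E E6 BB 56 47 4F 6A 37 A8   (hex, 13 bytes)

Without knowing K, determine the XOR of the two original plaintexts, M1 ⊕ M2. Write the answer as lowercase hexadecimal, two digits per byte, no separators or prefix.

ad3f08fa1ddbbddd61735011b8

E1 ⊕ E2 = (M1 ⊕ K) ⊕ (M2 ⊕ K) = M1 ⊕ M2 — the shared key cancels under XOR.
byte 0:  70 xor 235 = 173
byte 1: 146 xor 173 =  63
byte 2: 141 xor 133 =   8
byte 3: 168 xor  82 = 250
byte 4: 131 xor 158 =  29
byte 5:  61 xor 230 = 219
byte 6:   6 xor 187 = 189
byte 7: 139 xor  86 = 221
byte 8:  38 xor  71 =  97
byte 9:  60 xor  79 = 115
byte 10:  58 xor 106 =  80
byte 11:  38 xor  55 =  17
byte 12:  16 xor 168 = 184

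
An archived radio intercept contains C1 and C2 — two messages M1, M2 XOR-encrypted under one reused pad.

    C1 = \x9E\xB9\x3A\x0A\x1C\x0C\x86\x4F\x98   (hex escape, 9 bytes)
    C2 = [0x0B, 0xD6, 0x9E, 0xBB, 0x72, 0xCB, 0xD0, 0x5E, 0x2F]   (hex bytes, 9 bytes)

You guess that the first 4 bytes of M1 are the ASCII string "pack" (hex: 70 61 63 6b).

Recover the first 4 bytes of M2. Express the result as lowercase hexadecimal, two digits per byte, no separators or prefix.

e50ec7da

First, C1 ⊕ C2 = (M1 ⊕ K) ⊕ (M2 ⊕ K) = M1 ⊕ M2, so the key drops out. Then M2 = (M1 ⊕ M2) ⊕ M1 over the first 4 bytes.
byte 0: (9e xor 0b) xor 70 = 95 xor 70 = e5
byte 1: (b9 xor d6) xor 61 = 6f xor 61 = 0e
byte 2: (3a xor 9e) xor 63 = a4 xor 63 = c7
byte 3: (0a xor bb) xor 6b = b1 xor 6b = da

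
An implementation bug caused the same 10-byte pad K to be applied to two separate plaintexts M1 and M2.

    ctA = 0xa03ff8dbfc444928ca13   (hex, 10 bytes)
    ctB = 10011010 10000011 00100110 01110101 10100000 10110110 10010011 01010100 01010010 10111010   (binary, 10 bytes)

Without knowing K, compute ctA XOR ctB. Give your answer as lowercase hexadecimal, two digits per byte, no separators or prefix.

3abcdeae5cf2da7c98a9

ctA ⊕ ctB = (M1 ⊕ K) ⊕ (M2 ⊕ K) = M1 ⊕ M2 — the shared key cancels under XOR.
160 ^ 154 =  58
 63 ^ 131 = 188
248 ^  38 = 222
219 ^ 117 = 174
252 ^ 160 =  92
 68 ^ 182 = 242
 73 ^ 147 = 218
 40 ^  84 = 124
202 ^  82 = 152
 19 ^ 186 = 169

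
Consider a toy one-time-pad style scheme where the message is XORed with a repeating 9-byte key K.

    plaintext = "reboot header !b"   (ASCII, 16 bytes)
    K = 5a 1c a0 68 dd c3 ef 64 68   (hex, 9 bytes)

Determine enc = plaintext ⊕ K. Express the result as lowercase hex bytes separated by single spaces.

28 79 c2 07 b2 b7 cf 0c 0d 3b 78 c5 1a fd e2 8d

The 9-byte key repeats, so the effective keystream is 5a 1c a0 68 dd c3 ef 64 68 5a 1c a0 68 dd c3 ef.
byte 0: 01110010 XOR 01011010 = 00101000
byte 1: 01100101 XOR 00011100 = 01111001
byte 2: 01100010 XOR 10100000 = 11000010
byte 3: 01101111 XOR 01101000 = 00000111
byte 4: 01101111 XOR 11011101 = 10110010
byte 5: 01110100 XOR 11000011 = 10110111
byte 6: 00100000 XOR 11101111 = 11001111
byte 7: 01101000 XOR 01100100 = 00001100
byte 8: 01100101 XOR 01101000 = 00001101
byte 9: 01100001 XOR 01011010 = 00111011
byte 10: 01100100 XOR 00011100 = 01111000
byte 11: 01100101 XOR 10100000 = 11000101
byte 12: 01110010 XOR 01101000 = 00011010
byte 13: 00100000 XOR 11011101 = 11111101
byte 14: 00100001 XOR 11000011 = 11100010
byte 15: 01100010 XOR 11101111 = 10001101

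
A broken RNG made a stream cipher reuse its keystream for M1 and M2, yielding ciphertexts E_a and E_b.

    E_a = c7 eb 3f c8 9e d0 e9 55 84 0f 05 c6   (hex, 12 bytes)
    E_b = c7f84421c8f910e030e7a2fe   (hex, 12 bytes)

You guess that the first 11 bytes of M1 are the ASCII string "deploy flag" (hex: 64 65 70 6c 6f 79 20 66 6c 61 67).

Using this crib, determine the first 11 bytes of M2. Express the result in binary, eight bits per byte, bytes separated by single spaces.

First, E_a ⊕ E_b = (M1 ⊕ K) ⊕ (M2 ⊕ K) = M1 ⊕ M2, so the key drops out. Then M2 = (M1 ⊕ M2) ⊕ M1 over the first 11 bytes.
byte 0: (c7 XOR c7) XOR 64 = 00 XOR 64 = 64
byte 1: (eb XOR f8) XOR 65 = 13 XOR 65 = 76
byte 2: (3f XOR 44) XOR 70 = 7b XOR 70 = 0b
byte 3: (c8 XOR 21) XOR 6c = e9 XOR 6c = 85
byte 4: (9e XOR c8) XOR 6f = 56 XOR 6f = 39
byte 5: (d0 XOR f9) XOR 79 = 29 XOR 79 = 50
byte 6: (e9 XOR 10) XOR 20 = f9 XOR 20 = d9
byte 7: (55 XOR e0) XOR 66 = b5 XOR 66 = d3
byte 8: (84 XOR 30) XOR 6c = b4 XOR 6c = d8
byte 9: (0f XOR e7) XOR 61 = e8 XOR 61 = 89
byte 10: (05 XOR a2) XOR 67 = a7 XOR 67 = c0

01100100 01110110 00001011 10000101 00111001 01010000 11011001 11010011 11011000 10001001 11000000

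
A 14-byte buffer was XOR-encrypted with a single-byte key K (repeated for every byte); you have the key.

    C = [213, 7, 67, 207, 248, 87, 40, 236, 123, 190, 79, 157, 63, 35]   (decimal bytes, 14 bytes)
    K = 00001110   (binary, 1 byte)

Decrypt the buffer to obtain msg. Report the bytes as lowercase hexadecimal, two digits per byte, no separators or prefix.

db094dc1f65926e275b04193312d

The 1-byte key repeats, so the effective keystream is 0e 0e 0e 0e 0e 0e 0e 0e 0e 0e 0e 0e 0e 0e.
byte 0: d5 ^ 0e = db
byte 1: 07 ^ 0e = 09
byte 2: 43 ^ 0e = 4d
byte 3: cf ^ 0e = c1
byte 4: f8 ^ 0e = f6
byte 5: 57 ^ 0e = 59
byte 6: 28 ^ 0e = 26
byte 7: ec ^ 0e = e2
byte 8: 7b ^ 0e = 75
byte 9: be ^ 0e = b0
byte 10: 4f ^ 0e = 41
byte 11: 9d ^ 0e = 93
byte 12: 3f ^ 0e = 31
byte 13: 23 ^ 0e = 2d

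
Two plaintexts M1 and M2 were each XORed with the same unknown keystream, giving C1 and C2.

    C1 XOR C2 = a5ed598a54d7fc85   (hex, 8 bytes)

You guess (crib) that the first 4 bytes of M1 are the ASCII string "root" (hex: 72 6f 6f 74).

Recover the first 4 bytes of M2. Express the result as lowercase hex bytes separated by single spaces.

d7 82 36 fe

Since C1 ⊕ C2 = M1 ⊕ M2, XORing with the guessed M1 bytes yields the corresponding M2 bytes: M2 = (C1 ⊕ C2) ⊕ M1.
byte 0: 10100101 ⊕ 01110010 = 11010111
byte 1: 11101101 ⊕ 01101111 = 10000010
byte 2: 01011001 ⊕ 01101111 = 00110110
byte 3: 10001010 ⊕ 01110100 = 11111110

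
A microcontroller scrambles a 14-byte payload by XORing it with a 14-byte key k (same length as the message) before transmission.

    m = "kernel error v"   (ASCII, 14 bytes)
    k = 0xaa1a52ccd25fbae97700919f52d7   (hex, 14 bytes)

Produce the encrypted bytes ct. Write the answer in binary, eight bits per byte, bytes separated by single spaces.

XOR is its own inverse, so applying the key byte-wise gives the result directly.
01101011 xor 10101010 = 11000001
01100101 xor 00011010 = 01111111
01110010 xor 01010010 = 00100000
01101110 xor 11001100 = 10100010
01100101 xor 11010010 = 10110111
01101100 xor 01011111 = 00110011
00100000 xor 10111010 = 10011010
01100101 xor 11101001 = 10001100
01110010 xor 01110111 = 00000101
01110010 xor 00000000 = 01110010
01101111 xor 10010001 = 11111110
01110010 xor 10011111 = 11101101
00100000 xor 01010010 = 01110010
01110110 xor 11010111 = 10100001

11000001 01111111 00100000 10100010 10110111 00110011 10011010 10001100 00000101 01110010 11111110 11101101 01110010 10100001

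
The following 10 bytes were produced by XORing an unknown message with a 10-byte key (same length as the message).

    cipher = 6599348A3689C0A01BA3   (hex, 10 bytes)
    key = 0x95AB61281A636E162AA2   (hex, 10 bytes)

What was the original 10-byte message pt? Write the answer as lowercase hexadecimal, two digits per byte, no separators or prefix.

XOR is its own inverse, so applying the key byte-wise gives the result directly.
65 XOR 95 = f0
99 XOR ab = 32
34 XOR 61 = 55
8a XOR 28 = a2
36 XOR 1a = 2c
89 XOR 63 = ea
c0 XOR 6e = ae
a0 XOR 16 = b6
1b XOR 2a = 31
a3 XOR a2 = 01

f03255a22ceaaeb63101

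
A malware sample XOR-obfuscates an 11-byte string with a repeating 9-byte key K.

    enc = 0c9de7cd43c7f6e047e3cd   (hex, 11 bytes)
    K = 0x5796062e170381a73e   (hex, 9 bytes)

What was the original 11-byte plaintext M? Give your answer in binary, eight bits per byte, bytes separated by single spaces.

01011011 00001011 11100001 11100011 01010100 11000100 01110111 01000111 01111001 10110100 01011011

The 9-byte key repeats, so the effective keystream is 57 96 06 2e 17 03 81 a7 3e 57 96.
byte 0: 0c xor 57 = 5b
byte 1: 9d xor 96 = 0b
byte 2: e7 xor 06 = e1
byte 3: cd xor 2e = e3
byte 4: 43 xor 17 = 54
byte 5: c7 xor 03 = c4
byte 6: f6 xor 81 = 77
byte 7: e0 xor a7 = 47
byte 8: 47 xor 3e = 79
byte 9: e3 xor 57 = b4
byte 10: cd xor 96 = 5b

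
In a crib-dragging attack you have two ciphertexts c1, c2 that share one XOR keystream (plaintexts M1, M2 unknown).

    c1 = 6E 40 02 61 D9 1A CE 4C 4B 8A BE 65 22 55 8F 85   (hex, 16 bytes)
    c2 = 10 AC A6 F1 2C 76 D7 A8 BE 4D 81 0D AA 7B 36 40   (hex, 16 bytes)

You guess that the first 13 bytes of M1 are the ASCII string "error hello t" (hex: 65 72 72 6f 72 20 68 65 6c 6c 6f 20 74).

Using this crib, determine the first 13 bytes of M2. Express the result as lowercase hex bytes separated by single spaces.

First, c1 ⊕ c2 = (M1 ⊕ K) ⊕ (M2 ⊕ K) = M1 ⊕ M2, so the key drops out. Then M2 = (M1 ⊕ M2) ⊕ M1 over the first 13 bytes.
byte 0: (6e ⊕ 10) ⊕ 65 = 7e ⊕ 65 = 1b
byte 1: (40 ⊕ ac) ⊕ 72 = ec ⊕ 72 = 9e
byte 2: (02 ⊕ a6) ⊕ 72 = a4 ⊕ 72 = d6
byte 3: (61 ⊕ f1) ⊕ 6f = 90 ⊕ 6f = ff
byte 4: (d9 ⊕ 2c) ⊕ 72 = f5 ⊕ 72 = 87
byte 5: (1a ⊕ 76) ⊕ 20 = 6c ⊕ 20 = 4c
byte 6: (ce ⊕ d7) ⊕ 68 = 19 ⊕ 68 = 71
byte 7: (4c ⊕ a8) ⊕ 65 = e4 ⊕ 65 = 81
byte 8: (4b ⊕ be) ⊕ 6c = f5 ⊕ 6c = 99
byte 9: (8a ⊕ 4d) ⊕ 6c = c7 ⊕ 6c = ab
byte 10: (be ⊕ 81) ⊕ 6f = 3f ⊕ 6f = 50
byte 11: (65 ⊕ 0d) ⊕ 20 = 68 ⊕ 20 = 48
byte 12: (22 ⊕ aa) ⊕ 74 = 88 ⊕ 74 = fc

1b 9e d6 ff 87 4c 71 81 99 ab 50 48 fc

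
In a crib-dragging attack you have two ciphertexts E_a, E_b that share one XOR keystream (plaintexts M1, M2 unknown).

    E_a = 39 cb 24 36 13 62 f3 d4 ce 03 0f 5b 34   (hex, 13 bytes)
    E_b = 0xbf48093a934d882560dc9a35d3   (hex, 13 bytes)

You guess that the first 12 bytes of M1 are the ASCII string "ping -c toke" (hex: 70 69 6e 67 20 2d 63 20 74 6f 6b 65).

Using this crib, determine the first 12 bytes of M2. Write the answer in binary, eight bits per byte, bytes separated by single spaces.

First, E_a ⊕ E_b = (M1 ⊕ K) ⊕ (M2 ⊕ K) = M1 ⊕ M2, so the key drops out. Then M2 = (M1 ⊕ M2) ⊕ M1 over the first 12 bytes.
byte 0: (39 XOR bf) XOR 70 = 86 XOR 70 = f6
byte 1: (cb XOR 48) XOR 69 = 83 XOR 69 = ea
byte 2: (24 XOR 09) XOR 6e = 2d XOR 6e = 43
byte 3: (36 XOR 3a) XOR 67 = 0c XOR 67 = 6b
byte 4: (13 XOR 93) XOR 20 = 80 XOR 20 = a0
byte 5: (62 XOR 4d) XOR 2d = 2f XOR 2d = 02
byte 6: (f3 XOR 88) XOR 63 = 7b XOR 63 = 18
byte 7: (d4 XOR 25) XOR 20 = f1 XOR 20 = d1
byte 8: (ce XOR 60) XOR 74 = ae XOR 74 = da
byte 9: (03 XOR dc) XOR 6f = df XOR 6f = b0
byte 10: (0f XOR 9a) XOR 6b = 95 XOR 6b = fe
byte 11: (5b XOR 35) XOR 65 = 6e XOR 65 = 0b

11110110 11101010 01000011 01101011 10100000 00000010 00011000 11010001 11011010 10110000 11111110 00001011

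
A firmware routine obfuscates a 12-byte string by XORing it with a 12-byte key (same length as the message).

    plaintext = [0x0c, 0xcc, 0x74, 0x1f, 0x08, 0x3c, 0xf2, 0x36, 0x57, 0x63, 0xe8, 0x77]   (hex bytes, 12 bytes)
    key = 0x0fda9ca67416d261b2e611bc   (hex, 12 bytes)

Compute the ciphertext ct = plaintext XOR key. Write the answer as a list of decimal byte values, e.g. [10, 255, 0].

XOR is its own inverse, so applying the key byte-wise gives the result directly.
byte 0:  12 XOR  15 =   3
byte 1: 204 XOR 218 =  22
byte 2: 116 XOR 156 = 232
byte 3:  31 XOR 166 = 185
byte 4:   8 XOR 116 = 124
byte 5:  60 XOR  22 =  42
byte 6: 242 XOR 210 =  32
byte 7:  54 XOR  97 =  87
byte 8:  87 XOR 178 = 229
byte 9:  99 XOR 230 = 133
byte 10: 232 XOR  17 = 249
byte 11: 119 XOR 188 = 203

[3, 22, 232, 185, 124, 42, 32, 87, 229, 133, 249, 203]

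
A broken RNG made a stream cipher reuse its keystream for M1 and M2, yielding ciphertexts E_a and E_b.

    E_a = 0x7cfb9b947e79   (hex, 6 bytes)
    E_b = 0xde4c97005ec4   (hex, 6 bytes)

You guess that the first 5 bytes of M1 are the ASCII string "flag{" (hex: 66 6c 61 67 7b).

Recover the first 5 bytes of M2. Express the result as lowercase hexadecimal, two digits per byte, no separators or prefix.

c4db6df35b

First, E_a ⊕ E_b = (M1 ⊕ K) ⊕ (M2 ⊕ K) = M1 ⊕ M2, so the key drops out. Then M2 = (M1 ⊕ M2) ⊕ M1 over the first 5 bytes.
byte 0: (7c ^ de) ^ 66 = a2 ^ 66 = c4
byte 1: (fb ^ 4c) ^ 6c = b7 ^ 6c = db
byte 2: (9b ^ 97) ^ 61 = 0c ^ 61 = 6d
byte 3: (94 ^ 00) ^ 67 = 94 ^ 67 = f3
byte 4: (7e ^ 5e) ^ 7b = 20 ^ 7b = 5b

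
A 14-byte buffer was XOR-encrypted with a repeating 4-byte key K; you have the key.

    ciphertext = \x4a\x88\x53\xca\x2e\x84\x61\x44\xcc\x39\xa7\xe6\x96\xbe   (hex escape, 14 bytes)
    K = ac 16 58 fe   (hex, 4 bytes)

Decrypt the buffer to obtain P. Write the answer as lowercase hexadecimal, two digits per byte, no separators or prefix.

e69e0b34829239ba602fff183aa8

The 4-byte key repeats, so the effective keystream is ac 16 58 fe ac 16 58 fe ac 16 58 fe ac 16.
byte 0:  74 ^ 172 = 230
byte 1: 136 ^  22 = 158
byte 2:  83 ^  88 =  11
byte 3: 202 ^ 254 =  52
byte 4:  46 ^ 172 = 130
byte 5: 132 ^  22 = 146
byte 6:  97 ^  88 =  57
byte 7:  68 ^ 254 = 186
byte 8: 204 ^ 172 =  96
byte 9:  57 ^  22 =  47
byte 10: 167 ^  88 = 255
byte 11: 230 ^ 254 =  24
byte 12: 150 ^ 172 =  58
byte 13: 190 ^  22 = 168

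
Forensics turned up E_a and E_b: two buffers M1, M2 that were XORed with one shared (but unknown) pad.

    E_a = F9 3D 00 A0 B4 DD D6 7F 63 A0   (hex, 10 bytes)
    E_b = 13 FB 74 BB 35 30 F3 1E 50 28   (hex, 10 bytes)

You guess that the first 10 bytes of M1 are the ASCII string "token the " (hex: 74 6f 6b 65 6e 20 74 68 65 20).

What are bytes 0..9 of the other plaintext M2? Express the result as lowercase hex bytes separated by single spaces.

First, E_a ⊕ E_b = (M1 ⊕ K) ⊕ (M2 ⊕ K) = M1 ⊕ M2, so the key drops out. Then M2 = (M1 ⊕ M2) ⊕ M1 over the first 10 bytes.
byte 0: (f9 ^ 13) ^ 74 = ea ^ 74 = 9e
byte 1: (3d ^ fb) ^ 6f = c6 ^ 6f = a9
byte 2: (00 ^ 74) ^ 6b = 74 ^ 6b = 1f
byte 3: (a0 ^ bb) ^ 65 = 1b ^ 65 = 7e
byte 4: (b4 ^ 35) ^ 6e = 81 ^ 6e = ef
byte 5: (dd ^ 30) ^ 20 = ed ^ 20 = cd
byte 6: (d6 ^ f3) ^ 74 = 25 ^ 74 = 51
byte 7: (7f ^ 1e) ^ 68 = 61 ^ 68 = 09
byte 8: (63 ^ 50) ^ 65 = 33 ^ 65 = 56
byte 9: (a0 ^ 28) ^ 20 = 88 ^ 20 = a8

9e a9 1f 7e ef cd 51 09 56 a8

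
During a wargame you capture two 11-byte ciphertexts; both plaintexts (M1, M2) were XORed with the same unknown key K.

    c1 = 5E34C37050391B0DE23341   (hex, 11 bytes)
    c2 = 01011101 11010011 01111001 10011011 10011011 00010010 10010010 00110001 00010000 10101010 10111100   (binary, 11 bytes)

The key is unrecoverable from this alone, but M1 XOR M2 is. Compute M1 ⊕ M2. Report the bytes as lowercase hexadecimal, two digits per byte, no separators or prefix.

c1 ⊕ c2 = (M1 ⊕ K) ⊕ (M2 ⊕ K) = M1 ⊕ M2 — the shared key cancels under XOR.
byte 0: 5e XOR 5d = 03
byte 1: 34 XOR d3 = e7
byte 2: c3 XOR 79 = ba
byte 3: 70 XOR 9b = eb
byte 4: 50 XOR 9b = cb
byte 5: 39 XOR 12 = 2b
byte 6: 1b XOR 92 = 89
byte 7: 0d XOR 31 = 3c
byte 8: e2 XOR 10 = f2
byte 9: 33 XOR aa = 99
byte 10: 41 XOR bc = fd

03e7baebcb2b893cf299fd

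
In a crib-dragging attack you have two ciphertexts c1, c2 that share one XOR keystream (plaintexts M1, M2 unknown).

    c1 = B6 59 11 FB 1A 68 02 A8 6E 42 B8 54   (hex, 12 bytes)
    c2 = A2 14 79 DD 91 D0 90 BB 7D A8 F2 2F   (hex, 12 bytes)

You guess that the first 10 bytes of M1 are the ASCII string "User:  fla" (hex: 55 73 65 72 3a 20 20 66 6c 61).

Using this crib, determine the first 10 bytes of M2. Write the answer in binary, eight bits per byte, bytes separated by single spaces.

First, c1 ⊕ c2 = (M1 ⊕ K) ⊕ (M2 ⊕ K) = M1 ⊕ M2, so the key drops out. Then M2 = (M1 ⊕ M2) ⊕ M1 over the first 10 bytes.
byte 0: (b6 ^ a2) ^ 55 = 14 ^ 55 = 41
byte 1: (59 ^ 14) ^ 73 = 4d ^ 73 = 3e
byte 2: (11 ^ 79) ^ 65 = 68 ^ 65 = 0d
byte 3: (fb ^ dd) ^ 72 = 26 ^ 72 = 54
byte 4: (1a ^ 91) ^ 3a = 8b ^ 3a = b1
byte 5: (68 ^ d0) ^ 20 = b8 ^ 20 = 98
byte 6: (02 ^ 90) ^ 20 = 92 ^ 20 = b2
byte 7: (a8 ^ bb) ^ 66 = 13 ^ 66 = 75
byte 8: (6e ^ 7d) ^ 6c = 13 ^ 6c = 7f
byte 9: (42 ^ a8) ^ 61 = ea ^ 61 = 8b

01000001 00111110 00001101 01010100 10110001 10011000 10110010 01110101 01111111 10001011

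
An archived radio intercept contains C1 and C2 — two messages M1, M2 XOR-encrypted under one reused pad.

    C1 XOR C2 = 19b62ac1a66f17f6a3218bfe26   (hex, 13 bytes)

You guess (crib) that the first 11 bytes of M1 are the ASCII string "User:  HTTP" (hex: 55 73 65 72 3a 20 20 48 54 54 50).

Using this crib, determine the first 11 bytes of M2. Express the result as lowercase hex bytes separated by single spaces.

Since C1 ⊕ C2 = M1 ⊕ M2, XORing with the guessed M1 bytes yields the corresponding M2 bytes: M2 = (C1 ⊕ C2) ⊕ M1.
00011001 ⊕ 01010101 = 01001100
10110110 ⊕ 01110011 = 11000101
00101010 ⊕ 01100101 = 01001111
11000001 ⊕ 01110010 = 10110011
10100110 ⊕ 00111010 = 10011100
01101111 ⊕ 00100000 = 01001111
00010111 ⊕ 00100000 = 00110111
11110110 ⊕ 01001000 = 10111110
10100011 ⊕ 01010100 = 11110111
00100001 ⊕ 01010100 = 01110101
10001011 ⊕ 01010000 = 11011011

4c c5 4f b3 9c 4f 37 be f7 75 db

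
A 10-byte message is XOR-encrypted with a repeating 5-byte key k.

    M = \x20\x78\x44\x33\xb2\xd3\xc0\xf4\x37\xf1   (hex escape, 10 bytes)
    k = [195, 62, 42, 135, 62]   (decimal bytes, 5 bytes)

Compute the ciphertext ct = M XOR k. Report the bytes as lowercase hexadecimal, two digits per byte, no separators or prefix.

The 5-byte key repeats, so the effective keystream is c3 3e 2a 87 3e c3 3e 2a 87 3e.
byte 0: 00100000 XOR 11000011 = 11100011
byte 1: 01111000 XOR 00111110 = 01000110
byte 2: 01000100 XOR 00101010 = 01101110
byte 3: 00110011 XOR 10000111 = 10110100
byte 4: 10110010 XOR 00111110 = 10001100
byte 5: 11010011 XOR 11000011 = 00010000
byte 6: 11000000 XOR 00111110 = 11111110
byte 7: 11110100 XOR 00101010 = 11011110
byte 8: 00110111 XOR 10000111 = 10110000
byte 9: 11110001 XOR 00111110 = 11001111

e3466eb48c10fedeb0cf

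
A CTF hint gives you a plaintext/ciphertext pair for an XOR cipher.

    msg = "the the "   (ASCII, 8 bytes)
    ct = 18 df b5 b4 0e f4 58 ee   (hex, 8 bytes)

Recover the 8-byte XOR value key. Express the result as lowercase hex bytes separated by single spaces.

6c b7 d0 94 7a 9c 3d ce

Since ct = msg ⊕ key, XORing both sides with msg gives key = msg ⊕ ct.
116 XOR  24 = 108
104 XOR 223 = 183
101 XOR 181 = 208
 32 XOR 180 = 148
116 XOR  14 = 122
104 XOR 244 = 156
101 XOR  88 =  61
 32 XOR 238 = 206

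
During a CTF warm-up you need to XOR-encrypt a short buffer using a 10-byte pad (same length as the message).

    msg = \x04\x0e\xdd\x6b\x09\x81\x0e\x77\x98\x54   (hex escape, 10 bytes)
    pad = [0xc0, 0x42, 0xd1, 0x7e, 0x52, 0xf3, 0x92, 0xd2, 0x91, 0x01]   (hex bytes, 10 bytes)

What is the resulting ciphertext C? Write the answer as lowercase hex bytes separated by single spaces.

04 ⊕ c0 = c4
0e ⊕ 42 = 4c
dd ⊕ d1 = 0c
6b ⊕ 7e = 15
09 ⊕ 52 = 5b
81 ⊕ f3 = 72
0e ⊕ 92 = 9c
77 ⊕ d2 = a5
98 ⊕ 91 = 09
54 ⊕ 01 = 55

c4 4c 0c 15 5b 72 9c a5 09 55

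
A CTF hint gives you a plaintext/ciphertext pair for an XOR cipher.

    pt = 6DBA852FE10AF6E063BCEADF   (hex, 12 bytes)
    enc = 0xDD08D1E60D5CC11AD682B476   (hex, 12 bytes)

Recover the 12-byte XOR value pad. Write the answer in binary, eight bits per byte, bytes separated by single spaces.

Since enc = pt ⊕ pad, XORing both sides with pt gives pad = pt ⊕ enc.
6d ^ dd = b0
ba ^ 08 = b2
85 ^ d1 = 54
2f ^ e6 = c9
e1 ^ 0d = ec
0a ^ 5c = 56
f6 ^ c1 = 37
e0 ^ 1a = fa
63 ^ d6 = b5
bc ^ 82 = 3e
ea ^ b4 = 5e
df ^ 76 = a9

10110000 10110010 01010100 11001001 11101100 01010110 00110111 11111010 10110101 00111110 01011110 10101001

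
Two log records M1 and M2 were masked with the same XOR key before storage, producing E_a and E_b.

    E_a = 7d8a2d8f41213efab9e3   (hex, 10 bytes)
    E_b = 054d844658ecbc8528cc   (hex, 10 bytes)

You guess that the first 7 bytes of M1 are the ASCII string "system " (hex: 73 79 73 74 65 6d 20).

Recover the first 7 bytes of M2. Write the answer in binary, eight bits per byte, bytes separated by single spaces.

00001011 10111110 11011010 10111101 01111100 10100000 10100010

First, E_a ⊕ E_b = (M1 ⊕ K) ⊕ (M2 ⊕ K) = M1 ⊕ M2, so the key drops out. Then M2 = (M1 ⊕ M2) ⊕ M1 over the first 7 bytes.
byte 0: (7d ⊕ 05) ⊕ 73 = 78 ⊕ 73 = 0b
byte 1: (8a ⊕ 4d) ⊕ 79 = c7 ⊕ 79 = be
byte 2: (2d ⊕ 84) ⊕ 73 = a9 ⊕ 73 = da
byte 3: (8f ⊕ 46) ⊕ 74 = c9 ⊕ 74 = bd
byte 4: (41 ⊕ 58) ⊕ 65 = 19 ⊕ 65 = 7c
byte 5: (21 ⊕ ec) ⊕ 6d = cd ⊕ 6d = a0
byte 6: (3e ⊕ bc) ⊕ 20 = 82 ⊕ 20 = a2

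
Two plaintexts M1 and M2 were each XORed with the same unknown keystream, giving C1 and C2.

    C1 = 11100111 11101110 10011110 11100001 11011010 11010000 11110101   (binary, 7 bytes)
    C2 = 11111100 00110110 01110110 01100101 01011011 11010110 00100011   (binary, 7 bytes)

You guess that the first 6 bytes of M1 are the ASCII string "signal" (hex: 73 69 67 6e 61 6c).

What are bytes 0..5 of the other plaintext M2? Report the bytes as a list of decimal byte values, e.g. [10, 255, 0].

First, C1 ⊕ C2 = (M1 ⊕ K) ⊕ (M2 ⊕ K) = M1 ⊕ M2, so the key drops out. Then M2 = (M1 ⊕ M2) ⊕ M1 over the first 6 bytes.
byte 0: (e7 xor fc) xor 73 = 1b xor 73 = 68
byte 1: (ee xor 36) xor 69 = d8 xor 69 = b1
byte 2: (9e xor 76) xor 67 = e8 xor 67 = 8f
byte 3: (e1 xor 65) xor 6e = 84 xor 6e = ea
byte 4: (da xor 5b) xor 61 = 81 xor 61 = e0
byte 5: (d0 xor d6) xor 6c = 06 xor 6c = 6a

[104, 177, 143, 234, 224, 106]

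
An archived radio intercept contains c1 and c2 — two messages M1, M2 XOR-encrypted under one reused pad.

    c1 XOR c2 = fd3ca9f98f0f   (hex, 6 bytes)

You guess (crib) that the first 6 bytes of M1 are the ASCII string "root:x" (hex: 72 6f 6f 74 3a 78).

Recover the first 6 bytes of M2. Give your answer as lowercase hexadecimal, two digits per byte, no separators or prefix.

8f53c68db577

Since c1 ⊕ c2 = M1 ⊕ M2, XORing with the guessed M1 bytes yields the corresponding M2 bytes: M2 = (c1 ⊕ c2) ⊕ M1.
fd ⊕ 72 = 8f
3c ⊕ 6f = 53
a9 ⊕ 6f = c6
f9 ⊕ 74 = 8d
8f ⊕ 3a = b5
0f ⊕ 78 = 77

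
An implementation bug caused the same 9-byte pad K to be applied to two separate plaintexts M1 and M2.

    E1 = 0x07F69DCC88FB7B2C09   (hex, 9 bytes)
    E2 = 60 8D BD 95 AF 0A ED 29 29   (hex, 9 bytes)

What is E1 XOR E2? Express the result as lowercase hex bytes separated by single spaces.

67 7b 20 59 27 f1 96 05 20

E1 ⊕ E2 = (M1 ⊕ K) ⊕ (M2 ⊕ K) = M1 ⊕ M2 — the shared key cancels under XOR.
byte 0: 00000111 ^ 01100000 = 01100111
byte 1: 11110110 ^ 10001101 = 01111011
byte 2: 10011101 ^ 10111101 = 00100000
byte 3: 11001100 ^ 10010101 = 01011001
byte 4: 10001000 ^ 10101111 = 00100111
byte 5: 11111011 ^ 00001010 = 11110001
byte 6: 01111011 ^ 11101101 = 10010110
byte 7: 00101100 ^ 00101001 = 00000101
byte 8: 00001001 ^ 00101001 = 00100000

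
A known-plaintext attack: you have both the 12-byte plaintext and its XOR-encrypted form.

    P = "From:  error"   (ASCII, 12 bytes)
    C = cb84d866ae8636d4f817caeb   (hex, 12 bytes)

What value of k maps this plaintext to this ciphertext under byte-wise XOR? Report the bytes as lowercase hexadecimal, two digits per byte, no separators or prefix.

8df6b70b94a616b18a65a599

Since C = P ⊕ k, XORing both sides with P gives k = P ⊕ C.
 70 XOR 203 = 141
114 XOR 132 = 246
111 XOR 216 = 183
109 XOR 102 =  11
 58 XOR 174 = 148
 32 XOR 134 = 166
 32 XOR  54 =  22
101 XOR 212 = 177
114 XOR 248 = 138
114 XOR  23 = 101
111 XOR 202 = 165
114 XOR 235 = 153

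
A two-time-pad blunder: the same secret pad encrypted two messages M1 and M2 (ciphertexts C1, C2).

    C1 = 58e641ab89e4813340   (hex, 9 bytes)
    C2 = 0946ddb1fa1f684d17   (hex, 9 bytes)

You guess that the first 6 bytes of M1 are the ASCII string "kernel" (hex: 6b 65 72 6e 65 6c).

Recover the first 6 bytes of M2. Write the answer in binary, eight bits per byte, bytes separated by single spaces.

00111010 11000101 11101110 01110100 00010110 10010111

First, C1 ⊕ C2 = (M1 ⊕ K) ⊕ (M2 ⊕ K) = M1 ⊕ M2, so the key drops out. Then M2 = (M1 ⊕ M2) ⊕ M1 over the first 6 bytes.
byte 0: (58 xor 09) xor 6b = 51 xor 6b = 3a
byte 1: (e6 xor 46) xor 65 = a0 xor 65 = c5
byte 2: (41 xor dd) xor 72 = 9c xor 72 = ee
byte 3: (ab xor b1) xor 6e = 1a xor 6e = 74
byte 4: (89 xor fa) xor 65 = 73 xor 65 = 16
byte 5: (e4 xor 1f) xor 6c = fb xor 6c = 97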